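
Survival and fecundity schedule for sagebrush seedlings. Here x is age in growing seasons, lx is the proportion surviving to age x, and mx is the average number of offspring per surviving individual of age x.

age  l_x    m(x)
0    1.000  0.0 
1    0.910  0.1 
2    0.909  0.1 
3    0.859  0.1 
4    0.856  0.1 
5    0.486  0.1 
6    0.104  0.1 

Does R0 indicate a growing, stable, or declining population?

declining

R0 = Σ lx·mx = 0 + 0.091 + 0.0909 + 0.0859 + 0.0856 + 0.0486 + 0.0104 = 0.4124
R0 < 1, so the population is declining.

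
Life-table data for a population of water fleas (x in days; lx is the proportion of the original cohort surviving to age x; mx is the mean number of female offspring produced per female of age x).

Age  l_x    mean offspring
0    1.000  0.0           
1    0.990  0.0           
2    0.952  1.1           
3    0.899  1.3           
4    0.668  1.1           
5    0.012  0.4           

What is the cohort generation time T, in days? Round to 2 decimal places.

2.90

lx·mx: 0, 0, 1.0472, 1.1687, 0.7348, 0.0048 → R0 = 2.9555
x·lx·mx: 0, 0, 2.0944, 3.5061, 2.9392, 0.024 → Σ = 8.5637
T = 8.5637 / 2.9555 = 2.897547… → 2.90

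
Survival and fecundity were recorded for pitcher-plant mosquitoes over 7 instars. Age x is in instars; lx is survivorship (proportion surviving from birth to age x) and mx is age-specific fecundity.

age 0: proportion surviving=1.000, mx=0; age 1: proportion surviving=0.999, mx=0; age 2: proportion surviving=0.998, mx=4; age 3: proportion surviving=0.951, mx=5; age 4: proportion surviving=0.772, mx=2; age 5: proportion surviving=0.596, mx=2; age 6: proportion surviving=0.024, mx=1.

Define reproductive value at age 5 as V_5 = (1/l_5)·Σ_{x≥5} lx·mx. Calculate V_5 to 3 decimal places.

lx·mx for x ≥ 5: 1.192, 0.024 → sum = 1.216
V_5 = 1.216 / l_5 = 1.216 / 0.596 = 2.040268… → 2.040

2.040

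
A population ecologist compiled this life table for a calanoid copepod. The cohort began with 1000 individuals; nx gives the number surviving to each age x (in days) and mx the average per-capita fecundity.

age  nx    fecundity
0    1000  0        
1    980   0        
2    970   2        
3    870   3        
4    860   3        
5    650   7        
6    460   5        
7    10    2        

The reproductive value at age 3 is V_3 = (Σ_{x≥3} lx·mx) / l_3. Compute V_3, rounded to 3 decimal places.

13.862

lx = nx/n0 = nx/1000: 1, 0.98, 0.97, 0.87, 0.86, 0.65, 0.46, 0.01
lx·mx for x ≥ 3: 2.61, 2.58, 4.55, 2.3, 0.02 → sum = 12.06
V_3 = 12.06 / l_3 = 12.06 / 0.87 = 13.862069… → 13.862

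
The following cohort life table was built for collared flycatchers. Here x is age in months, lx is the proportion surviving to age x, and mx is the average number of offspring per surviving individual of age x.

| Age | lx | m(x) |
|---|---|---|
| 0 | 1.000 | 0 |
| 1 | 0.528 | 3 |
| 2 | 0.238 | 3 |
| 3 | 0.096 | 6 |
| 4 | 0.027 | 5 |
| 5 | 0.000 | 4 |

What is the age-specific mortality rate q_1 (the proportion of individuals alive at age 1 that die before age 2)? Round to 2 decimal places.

0.55

q_1 = (l_1 − l_2) / l_1 = (0.528 − 0.238) / 0.528
     = 0.29 / 0.528 = 0.549242… → 0.55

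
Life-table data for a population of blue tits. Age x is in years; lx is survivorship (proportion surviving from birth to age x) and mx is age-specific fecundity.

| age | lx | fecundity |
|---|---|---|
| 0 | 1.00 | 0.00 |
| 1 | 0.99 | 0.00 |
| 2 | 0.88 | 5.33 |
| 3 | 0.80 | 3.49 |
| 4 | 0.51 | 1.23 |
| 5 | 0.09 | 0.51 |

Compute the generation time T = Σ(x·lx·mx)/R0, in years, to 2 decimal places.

lx·mx: 0, 0, 4.6904, 2.792, 0.6273, 0.0459 → R0 = 8.1556
x·lx·mx: 0, 0, 9.3808, 8.376, 2.5092, 0.2295 → Σ = 20.4955
T = 20.4955 / 8.1556 = 2.513059… → 2.51

2.51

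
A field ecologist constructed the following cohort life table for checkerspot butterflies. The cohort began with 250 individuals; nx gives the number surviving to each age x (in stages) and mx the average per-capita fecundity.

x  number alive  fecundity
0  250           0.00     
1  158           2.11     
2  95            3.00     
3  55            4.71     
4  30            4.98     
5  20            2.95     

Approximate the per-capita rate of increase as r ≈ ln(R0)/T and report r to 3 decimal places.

0.620

lx = nx/n0 = nx/250: 1, 0.632, 0.38, 0.22, 0.12, 0.08
R0 = Σ lx·mx = 0 + 1.33352 + 1.14 + 1.0362 + 0.5976 + 0.236 = 4.34332
Σ x·lx·mx = 10.29252; T = 10.29252/4.34332 = 2.36974…
r ≈ ln(R0)/T = ln(4.34332)/2.36974… = 0.61975… → 0.620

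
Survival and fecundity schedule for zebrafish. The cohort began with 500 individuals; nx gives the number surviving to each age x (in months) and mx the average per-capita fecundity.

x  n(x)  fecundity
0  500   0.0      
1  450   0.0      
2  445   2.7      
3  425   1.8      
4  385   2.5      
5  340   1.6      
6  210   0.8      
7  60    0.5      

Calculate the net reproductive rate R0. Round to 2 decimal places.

lx = nx/n0 = nx/500: 1, 0.9, 0.89, 0.85, 0.77, 0.68, 0.42, 0.12
lx·mx by age: 0, 0, 2.403, 1.53, 1.925, 1.088, 0.336, 0.06
R0 = Σ lx·mx = 7.342 → 7.34

7.34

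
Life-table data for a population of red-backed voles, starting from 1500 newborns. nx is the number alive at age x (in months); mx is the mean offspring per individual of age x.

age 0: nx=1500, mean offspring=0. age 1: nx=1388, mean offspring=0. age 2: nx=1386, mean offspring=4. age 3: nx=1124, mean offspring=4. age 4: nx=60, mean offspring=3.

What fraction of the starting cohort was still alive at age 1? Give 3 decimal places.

0.925

l_1 = n_1/n_0 = 1388/1500 = 0.925333… → 0.925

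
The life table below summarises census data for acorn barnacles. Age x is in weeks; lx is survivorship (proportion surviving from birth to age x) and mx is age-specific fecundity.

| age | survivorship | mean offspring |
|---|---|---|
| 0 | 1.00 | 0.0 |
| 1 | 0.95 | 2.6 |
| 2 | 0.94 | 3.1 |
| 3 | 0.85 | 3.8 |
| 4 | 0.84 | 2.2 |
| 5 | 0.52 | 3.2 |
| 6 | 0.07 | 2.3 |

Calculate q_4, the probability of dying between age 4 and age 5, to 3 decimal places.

q_4 = (l_4 − l_5) / l_4 = (0.84 − 0.52) / 0.84
     = 0.32 / 0.84 = 0.380952… → 0.381

0.381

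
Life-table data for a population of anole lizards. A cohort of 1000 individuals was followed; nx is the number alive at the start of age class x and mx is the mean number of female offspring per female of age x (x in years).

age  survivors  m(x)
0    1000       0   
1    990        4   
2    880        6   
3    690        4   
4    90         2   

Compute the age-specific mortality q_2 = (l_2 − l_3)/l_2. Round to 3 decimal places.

lx = nx/n0 = nx/1000: 1, 0.99, 0.88, 0.69, 0.09
q_2 = (l_2 − l_3) / l_2 = (0.88 − 0.69) / 0.88
     = 0.19 / 0.88 = 0.215909… → 0.216

0.216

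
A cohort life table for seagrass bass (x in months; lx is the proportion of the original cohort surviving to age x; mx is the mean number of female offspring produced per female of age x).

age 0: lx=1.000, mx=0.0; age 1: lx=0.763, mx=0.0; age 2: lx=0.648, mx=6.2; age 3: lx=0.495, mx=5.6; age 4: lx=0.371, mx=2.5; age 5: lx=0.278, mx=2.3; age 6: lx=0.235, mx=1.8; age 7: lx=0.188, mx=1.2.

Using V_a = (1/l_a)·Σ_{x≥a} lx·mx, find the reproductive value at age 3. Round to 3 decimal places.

lx·mx for x ≥ 3: 2.772, 0.9275, 0.6394, 0.423, 0.2256 → sum = 4.9875
V_3 = 4.9875 / l_3 = 4.9875 / 0.495 = 10.075758… → 10.076

10.076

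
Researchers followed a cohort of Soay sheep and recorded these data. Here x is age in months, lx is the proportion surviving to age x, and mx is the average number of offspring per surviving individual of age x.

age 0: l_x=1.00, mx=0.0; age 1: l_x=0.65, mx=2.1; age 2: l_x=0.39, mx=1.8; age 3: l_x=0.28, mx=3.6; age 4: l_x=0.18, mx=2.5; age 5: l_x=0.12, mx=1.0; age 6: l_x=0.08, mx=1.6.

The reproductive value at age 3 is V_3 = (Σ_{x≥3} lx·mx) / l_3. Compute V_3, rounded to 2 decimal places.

lx·mx for x ≥ 3: 1.008, 0.45, 0.12, 0.128 → sum = 1.706
V_3 = 1.706 / l_3 = 1.706 / 0.28 = 6.092857… → 6.09

6.09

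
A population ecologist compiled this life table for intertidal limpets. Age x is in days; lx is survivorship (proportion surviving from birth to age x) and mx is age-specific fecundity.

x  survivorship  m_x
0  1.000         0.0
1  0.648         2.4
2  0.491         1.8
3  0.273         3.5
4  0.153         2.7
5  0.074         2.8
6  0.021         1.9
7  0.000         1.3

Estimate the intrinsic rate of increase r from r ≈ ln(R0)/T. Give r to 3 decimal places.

R0 = Σ lx·mx = 0 + 1.5552 + 0.8838 + 0.9555 + 0.4131 + 0.2072 + 0.0399 + 0 = 4.0547
Σ x·lx·mx = 9.1171; T = 9.1171/4.0547 = 2.24853…
r ≈ ln(R0)/T = ln(4.0547)/2.24853… = 0.62258… → 0.623

0.623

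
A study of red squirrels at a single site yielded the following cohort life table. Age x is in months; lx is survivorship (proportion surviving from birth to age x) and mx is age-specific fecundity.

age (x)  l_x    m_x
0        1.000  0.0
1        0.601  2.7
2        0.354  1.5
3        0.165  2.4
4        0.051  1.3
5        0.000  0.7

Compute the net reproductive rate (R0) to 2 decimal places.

2.62

lx·mx by age: 0, 1.6227, 0.531, 0.396, 0.0663, 0
R0 = Σ lx·mx = 2.616 → 2.62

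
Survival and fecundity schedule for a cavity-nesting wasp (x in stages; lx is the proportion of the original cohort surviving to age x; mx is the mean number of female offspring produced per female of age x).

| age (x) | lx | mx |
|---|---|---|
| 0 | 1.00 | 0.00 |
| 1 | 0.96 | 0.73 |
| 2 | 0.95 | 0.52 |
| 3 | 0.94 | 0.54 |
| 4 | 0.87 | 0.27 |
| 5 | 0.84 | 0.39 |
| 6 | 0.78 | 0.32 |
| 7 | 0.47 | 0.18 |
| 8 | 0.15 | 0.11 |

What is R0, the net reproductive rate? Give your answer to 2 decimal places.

lx·mx by age: 0, 0.7008, 0.494, 0.5076, 0.2349, 0.3276, 0.2496, 0.0846, 0.0165
R0 = Σ lx·mx = 2.6156 → 2.62

2.62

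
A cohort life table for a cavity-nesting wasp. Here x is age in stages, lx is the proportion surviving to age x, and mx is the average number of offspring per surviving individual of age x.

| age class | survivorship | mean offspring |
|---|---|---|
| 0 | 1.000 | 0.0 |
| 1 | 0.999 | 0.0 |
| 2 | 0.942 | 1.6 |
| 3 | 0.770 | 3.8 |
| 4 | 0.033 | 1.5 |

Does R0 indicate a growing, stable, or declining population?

growing

R0 = Σ lx·mx = 0 + 0 + 1.5072 + 2.926 + 0.0495 = 4.4827
R0 > 1, so the population is growing.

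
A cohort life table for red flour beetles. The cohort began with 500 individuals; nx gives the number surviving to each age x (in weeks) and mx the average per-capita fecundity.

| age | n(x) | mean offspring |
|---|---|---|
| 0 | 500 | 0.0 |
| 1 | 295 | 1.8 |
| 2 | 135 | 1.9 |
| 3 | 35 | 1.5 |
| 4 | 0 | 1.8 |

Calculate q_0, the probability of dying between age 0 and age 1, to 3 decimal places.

0.410

lx = nx/n0 = nx/500: 1, 0.59, 0.27, 0.07, 0
q_0 = (l_0 − l_1) / l_0 = (1 − 0.59) / 1
     = 0.41 / 1 = 0.41 → 0.410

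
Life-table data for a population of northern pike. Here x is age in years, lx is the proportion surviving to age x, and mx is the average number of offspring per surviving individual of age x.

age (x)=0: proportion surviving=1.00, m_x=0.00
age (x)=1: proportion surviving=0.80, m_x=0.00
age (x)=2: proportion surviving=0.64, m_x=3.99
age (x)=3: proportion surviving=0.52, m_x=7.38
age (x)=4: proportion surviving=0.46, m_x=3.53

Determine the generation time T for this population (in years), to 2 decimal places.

2.88

lx·mx: 0, 0, 2.5536, 3.8376, 1.6238 → R0 = 8.015
x·lx·mx: 0, 0, 5.1072, 11.5128, 6.4952 → Σ = 23.1152
T = 23.1152 / 8.015 = 2.883993… → 2.88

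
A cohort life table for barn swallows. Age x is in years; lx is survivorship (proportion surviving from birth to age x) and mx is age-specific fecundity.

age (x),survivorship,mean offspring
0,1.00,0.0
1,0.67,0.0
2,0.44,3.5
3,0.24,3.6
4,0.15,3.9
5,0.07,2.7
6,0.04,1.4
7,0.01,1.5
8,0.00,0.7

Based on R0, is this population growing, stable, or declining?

growing

R0 = Σ lx·mx = 0 + 0 + 1.54 + 0.864 + 0.585 + 0.189 + 0.056 + 0.015 + 0 = 3.249
R0 > 1, so the population is growing.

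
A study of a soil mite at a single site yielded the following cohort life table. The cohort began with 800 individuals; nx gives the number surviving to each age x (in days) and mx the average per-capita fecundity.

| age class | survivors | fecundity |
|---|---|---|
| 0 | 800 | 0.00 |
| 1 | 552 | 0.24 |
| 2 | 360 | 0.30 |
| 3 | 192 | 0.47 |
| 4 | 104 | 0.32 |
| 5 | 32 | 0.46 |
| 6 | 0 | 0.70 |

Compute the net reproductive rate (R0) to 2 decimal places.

lx = nx/n0 = nx/800: 1, 0.69, 0.45, 0.24, 0.13, 0.04, 0
lx·mx by age: 0, 0.1656, 0.135, 0.1128, 0.0416, 0.0184, 0
R0 = Σ lx·mx = 0.4734 → 0.47

0.47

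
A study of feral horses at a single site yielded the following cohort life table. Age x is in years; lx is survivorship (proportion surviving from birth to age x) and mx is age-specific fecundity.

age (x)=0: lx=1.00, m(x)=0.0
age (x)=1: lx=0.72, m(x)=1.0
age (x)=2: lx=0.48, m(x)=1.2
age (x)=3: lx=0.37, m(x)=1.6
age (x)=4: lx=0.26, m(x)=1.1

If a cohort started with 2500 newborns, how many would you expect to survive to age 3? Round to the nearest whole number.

Expected survivors = N0 · l_3 = 2500 × 0.37 = 925 → 925

925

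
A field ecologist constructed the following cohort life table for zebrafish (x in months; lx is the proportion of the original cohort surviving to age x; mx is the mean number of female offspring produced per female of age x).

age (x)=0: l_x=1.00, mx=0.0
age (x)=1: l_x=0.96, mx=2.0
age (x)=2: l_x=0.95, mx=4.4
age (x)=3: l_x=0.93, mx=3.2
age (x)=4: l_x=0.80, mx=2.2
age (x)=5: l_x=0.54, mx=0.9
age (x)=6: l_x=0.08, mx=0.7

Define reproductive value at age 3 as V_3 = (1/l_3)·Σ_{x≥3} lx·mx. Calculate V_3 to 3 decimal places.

5.675

lx·mx for x ≥ 3: 2.976, 1.76, 0.486, 0.056 → sum = 5.278
V_3 = 5.278 / l_3 = 5.278 / 0.93 = 5.675269… → 5.675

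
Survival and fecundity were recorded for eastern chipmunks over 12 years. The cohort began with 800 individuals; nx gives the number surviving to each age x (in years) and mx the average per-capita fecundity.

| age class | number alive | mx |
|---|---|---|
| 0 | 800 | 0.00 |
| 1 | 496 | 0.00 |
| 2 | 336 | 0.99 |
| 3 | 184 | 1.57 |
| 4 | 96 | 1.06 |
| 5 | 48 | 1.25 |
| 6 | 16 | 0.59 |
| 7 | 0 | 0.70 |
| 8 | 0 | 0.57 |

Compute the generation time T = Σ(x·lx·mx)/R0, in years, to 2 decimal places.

lx = nx/n0 = nx/800: 1, 0.62, 0.42, 0.23, 0.12, 0.06, 0.02, 0, 0
lx·mx: 0, 0, 0.4158, 0.3611, 0.1272, 0.075, 0.0118, 0, 0 → R0 = 0.9909
x·lx·mx: 0, 0, 0.8316, 1.0833, 0.5088, 0.375, 0.0708, 0, 0 → Σ = 2.8695
T = 2.8695 / 0.9909 = 2.895852… → 2.90

2.90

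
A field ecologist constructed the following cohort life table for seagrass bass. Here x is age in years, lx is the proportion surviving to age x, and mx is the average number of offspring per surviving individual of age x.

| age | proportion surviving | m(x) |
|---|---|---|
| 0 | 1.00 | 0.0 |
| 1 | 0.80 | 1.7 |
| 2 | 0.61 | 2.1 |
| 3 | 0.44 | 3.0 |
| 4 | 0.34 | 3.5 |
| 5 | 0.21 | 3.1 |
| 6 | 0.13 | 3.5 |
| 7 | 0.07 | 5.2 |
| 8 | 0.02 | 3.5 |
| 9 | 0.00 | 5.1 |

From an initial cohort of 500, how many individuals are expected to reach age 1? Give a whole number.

400

Expected survivors = N0 · l_1 = 500 × 0.80 = 400 → 400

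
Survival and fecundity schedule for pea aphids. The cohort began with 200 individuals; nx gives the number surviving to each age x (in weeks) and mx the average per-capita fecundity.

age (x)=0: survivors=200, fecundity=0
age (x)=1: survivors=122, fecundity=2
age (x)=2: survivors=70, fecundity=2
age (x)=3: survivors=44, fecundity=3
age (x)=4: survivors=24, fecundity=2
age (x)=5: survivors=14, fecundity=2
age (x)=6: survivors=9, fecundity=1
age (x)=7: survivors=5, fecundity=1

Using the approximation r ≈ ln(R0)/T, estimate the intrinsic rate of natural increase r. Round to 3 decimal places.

0.501

lx = nx/n0 = nx/200: 1, 0.61, 0.35, 0.22, 0.12, 0.07, 0.045, 0.025
R0 = Σ lx·mx = 0 + 1.22 + 0.7 + 0.66 + 0.24 + 0.14 + 0.045 + 0.025 = 3.03
Σ x·lx·mx = 6.705; T = 6.705/3.03 = 2.21287…
r ≈ ln(R0)/T = ln(3.03)/2.21287… = 0.50096… → 0.501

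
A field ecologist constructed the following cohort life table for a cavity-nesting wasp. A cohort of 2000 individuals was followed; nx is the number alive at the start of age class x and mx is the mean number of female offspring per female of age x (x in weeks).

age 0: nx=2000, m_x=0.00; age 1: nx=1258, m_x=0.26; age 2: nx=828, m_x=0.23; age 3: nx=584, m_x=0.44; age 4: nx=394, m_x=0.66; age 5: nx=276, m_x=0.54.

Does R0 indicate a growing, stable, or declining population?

lx = nx/n0 = nx/2000: 1, 0.629, 0.414, 0.292, 0.197, 0.138
R0 = Σ lx·mx = 0 + 0.16354 + 0.09522 + 0.12848 + 0.13002 + 0.07452 = 0.59178
R0 < 1, so the population is declining.

declining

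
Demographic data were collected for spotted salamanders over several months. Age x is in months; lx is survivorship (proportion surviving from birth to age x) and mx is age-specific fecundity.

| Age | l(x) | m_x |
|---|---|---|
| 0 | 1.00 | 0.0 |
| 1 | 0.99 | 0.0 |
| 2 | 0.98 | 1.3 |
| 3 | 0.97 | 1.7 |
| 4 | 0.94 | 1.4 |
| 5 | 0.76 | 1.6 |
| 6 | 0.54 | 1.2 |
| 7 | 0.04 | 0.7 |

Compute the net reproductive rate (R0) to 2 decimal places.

lx·mx by age: 0, 0, 1.274, 1.649, 1.316, 1.216, 0.648, 0.028
R0 = Σ lx·mx = 6.131 → 6.13

6.13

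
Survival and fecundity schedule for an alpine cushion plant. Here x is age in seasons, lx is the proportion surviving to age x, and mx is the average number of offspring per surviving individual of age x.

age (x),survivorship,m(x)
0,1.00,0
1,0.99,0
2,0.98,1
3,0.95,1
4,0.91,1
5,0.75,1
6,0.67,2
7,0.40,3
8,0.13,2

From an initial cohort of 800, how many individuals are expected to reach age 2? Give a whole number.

Expected survivors = N0 · l_2 = 800 × 0.98 = 784 → 784

784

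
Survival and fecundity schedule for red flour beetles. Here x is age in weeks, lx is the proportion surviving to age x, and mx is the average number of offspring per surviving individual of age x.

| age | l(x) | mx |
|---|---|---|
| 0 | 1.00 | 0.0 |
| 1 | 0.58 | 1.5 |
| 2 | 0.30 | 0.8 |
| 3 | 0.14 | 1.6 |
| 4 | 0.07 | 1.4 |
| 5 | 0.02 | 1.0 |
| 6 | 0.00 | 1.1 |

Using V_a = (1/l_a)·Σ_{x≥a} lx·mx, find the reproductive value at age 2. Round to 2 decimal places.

1.94

lx·mx for x ≥ 2: 0.24, 0.224, 0.098, 0.02, 0 → sum = 0.582
V_2 = 0.582 / l_2 = 0.582 / 0.3 = 1.94 → 1.94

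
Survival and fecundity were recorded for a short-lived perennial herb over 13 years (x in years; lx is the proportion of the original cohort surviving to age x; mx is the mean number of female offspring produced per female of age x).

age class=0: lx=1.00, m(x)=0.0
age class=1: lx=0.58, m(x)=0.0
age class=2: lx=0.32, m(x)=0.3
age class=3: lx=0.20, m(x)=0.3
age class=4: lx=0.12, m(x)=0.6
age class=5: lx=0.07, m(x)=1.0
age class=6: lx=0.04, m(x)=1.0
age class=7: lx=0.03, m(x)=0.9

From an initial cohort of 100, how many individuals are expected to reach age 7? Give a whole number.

Expected survivors = N0 · l_7 = 100 × 0.03 = 3 → 3

3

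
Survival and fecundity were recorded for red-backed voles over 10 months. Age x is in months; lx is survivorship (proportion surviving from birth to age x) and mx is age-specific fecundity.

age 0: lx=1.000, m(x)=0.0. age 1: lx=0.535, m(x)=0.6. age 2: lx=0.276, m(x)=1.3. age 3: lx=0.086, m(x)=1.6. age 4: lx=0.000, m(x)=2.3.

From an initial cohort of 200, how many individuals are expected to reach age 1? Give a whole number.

Expected survivors = N0 · l_1 = 200 × 0.535 = 107 → 107

107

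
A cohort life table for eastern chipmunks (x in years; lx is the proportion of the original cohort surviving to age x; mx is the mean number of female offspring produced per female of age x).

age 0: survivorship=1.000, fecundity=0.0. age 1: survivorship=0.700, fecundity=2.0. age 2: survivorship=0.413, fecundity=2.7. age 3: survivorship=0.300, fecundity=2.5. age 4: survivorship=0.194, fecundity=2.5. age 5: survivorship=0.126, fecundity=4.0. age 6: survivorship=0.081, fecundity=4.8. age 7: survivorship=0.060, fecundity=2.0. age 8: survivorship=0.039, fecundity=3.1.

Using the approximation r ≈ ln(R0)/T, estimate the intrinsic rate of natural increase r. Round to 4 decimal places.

R0 = Σ lx·mx = 0 + 1.4 + 1.1151 + 0.75 + 0.485 + 0.504 + 0.3888 + 0.12 + 0.1209 = 4.8838
Σ x·lx·mx = 14.4802; T = 14.4802/4.8838 = 2.96495…
r ≈ ln(R0)/T = ln(4.8838)/2.96495… = 0.534891… → 0.5349

0.5349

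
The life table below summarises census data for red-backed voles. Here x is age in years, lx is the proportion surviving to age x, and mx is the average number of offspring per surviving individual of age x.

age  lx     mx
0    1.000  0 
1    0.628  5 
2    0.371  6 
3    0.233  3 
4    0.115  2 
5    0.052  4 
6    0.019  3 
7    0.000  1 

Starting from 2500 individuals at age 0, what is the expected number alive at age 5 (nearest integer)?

130

Expected survivors = N0 · l_5 = 2500 × 0.052 = 130 → 130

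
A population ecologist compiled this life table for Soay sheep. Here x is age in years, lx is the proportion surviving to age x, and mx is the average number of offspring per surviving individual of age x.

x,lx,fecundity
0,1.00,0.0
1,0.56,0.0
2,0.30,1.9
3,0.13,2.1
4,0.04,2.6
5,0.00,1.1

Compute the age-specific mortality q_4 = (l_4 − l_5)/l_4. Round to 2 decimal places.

1.00

q_4 = (l_4 − l_5) / l_4 = (0.04 − 0) / 0.04
     = 0.04 / 0.04 = 1 → 1.00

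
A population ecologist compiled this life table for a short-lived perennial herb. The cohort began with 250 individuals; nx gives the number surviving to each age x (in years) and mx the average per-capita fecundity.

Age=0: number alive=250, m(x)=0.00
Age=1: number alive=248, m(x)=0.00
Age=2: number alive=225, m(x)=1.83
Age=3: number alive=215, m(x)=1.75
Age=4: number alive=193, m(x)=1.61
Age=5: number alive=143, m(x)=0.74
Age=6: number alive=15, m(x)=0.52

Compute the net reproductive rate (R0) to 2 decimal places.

lx = nx/n0 = nx/250: 1, 0.992, 0.9, 0.86, 0.772, 0.572, 0.06
lx·mx by age: 0, 0, 1.647, 1.505, 1.24292, 0.42328, 0.0312
R0 = Σ lx·mx = 4.8494 → 4.85

4.85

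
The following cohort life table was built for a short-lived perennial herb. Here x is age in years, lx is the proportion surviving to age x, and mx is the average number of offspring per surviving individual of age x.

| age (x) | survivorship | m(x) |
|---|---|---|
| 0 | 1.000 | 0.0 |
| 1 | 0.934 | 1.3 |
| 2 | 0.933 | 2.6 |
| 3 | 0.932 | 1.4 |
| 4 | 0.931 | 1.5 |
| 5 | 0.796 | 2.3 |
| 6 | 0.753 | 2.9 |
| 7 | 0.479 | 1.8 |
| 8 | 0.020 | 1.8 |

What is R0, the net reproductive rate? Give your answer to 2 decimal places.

lx·mx by age: 0, 1.2142, 2.4258, 1.3048, 1.3965, 1.8308, 2.1837, 0.8622, 0.036
R0 = Σ lx·mx = 11.254 → 11.25

11.25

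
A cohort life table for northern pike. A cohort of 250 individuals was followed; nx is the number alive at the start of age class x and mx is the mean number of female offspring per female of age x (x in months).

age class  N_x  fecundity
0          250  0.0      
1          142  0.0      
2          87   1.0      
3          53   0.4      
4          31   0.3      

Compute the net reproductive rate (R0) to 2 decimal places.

lx = nx/n0 = nx/250: 1, 0.568, 0.348, 0.212, 0.124
lx·mx by age: 0, 0, 0.348, 0.0848, 0.0372
R0 = Σ lx·mx = 0.47 → 0.47

0.47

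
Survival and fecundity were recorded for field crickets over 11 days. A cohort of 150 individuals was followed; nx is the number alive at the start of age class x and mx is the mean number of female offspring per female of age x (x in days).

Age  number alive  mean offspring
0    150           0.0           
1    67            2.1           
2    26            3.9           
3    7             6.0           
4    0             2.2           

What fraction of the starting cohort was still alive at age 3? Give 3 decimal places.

l_3 = n_3/n_0 = 7/150 = 0.046667… → 0.047

0.047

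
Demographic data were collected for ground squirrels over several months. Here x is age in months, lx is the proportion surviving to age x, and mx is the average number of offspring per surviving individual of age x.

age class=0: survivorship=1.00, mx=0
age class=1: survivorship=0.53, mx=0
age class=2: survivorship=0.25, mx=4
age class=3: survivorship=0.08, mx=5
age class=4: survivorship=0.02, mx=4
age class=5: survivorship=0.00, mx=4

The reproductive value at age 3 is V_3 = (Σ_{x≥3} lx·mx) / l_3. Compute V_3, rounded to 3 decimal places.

6.000

lx·mx for x ≥ 3: 0.4, 0.08, 0 → sum = 0.48
V_3 = 0.48 / l_3 = 0.48 / 0.08 = 6 → 6.000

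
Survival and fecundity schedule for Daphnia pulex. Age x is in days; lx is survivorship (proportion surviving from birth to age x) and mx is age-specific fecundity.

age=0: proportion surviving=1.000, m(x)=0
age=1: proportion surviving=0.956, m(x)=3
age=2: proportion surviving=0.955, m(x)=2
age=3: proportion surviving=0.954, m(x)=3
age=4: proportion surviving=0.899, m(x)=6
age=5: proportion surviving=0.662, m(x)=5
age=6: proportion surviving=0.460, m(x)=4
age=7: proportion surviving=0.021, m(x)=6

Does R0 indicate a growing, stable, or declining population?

growing

R0 = Σ lx·mx = 0 + 2.868 + 1.91 + 2.862 + 5.394 + 3.31 + 1.84 + 0.126 = 18.31
R0 > 1, so the population is growing.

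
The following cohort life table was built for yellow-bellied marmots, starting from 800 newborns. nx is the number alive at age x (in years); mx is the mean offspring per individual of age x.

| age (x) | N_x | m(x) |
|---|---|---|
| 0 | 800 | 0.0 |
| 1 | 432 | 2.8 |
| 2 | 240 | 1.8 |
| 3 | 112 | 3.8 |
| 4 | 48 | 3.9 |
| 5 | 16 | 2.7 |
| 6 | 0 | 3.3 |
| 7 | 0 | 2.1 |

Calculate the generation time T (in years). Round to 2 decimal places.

1.88

lx = nx/n0 = nx/800: 1, 0.54, 0.3, 0.14, 0.06, 0.02, 0, 0
lx·mx: 0, 1.512, 0.54, 0.532, 0.234, 0.054, 0, 0 → R0 = 2.872
x·lx·mx: 0, 1.512, 1.08, 1.596, 0.936, 0.27, 0, 0 → Σ = 5.394
T = 5.394 / 2.872 = 1.878134… → 1.88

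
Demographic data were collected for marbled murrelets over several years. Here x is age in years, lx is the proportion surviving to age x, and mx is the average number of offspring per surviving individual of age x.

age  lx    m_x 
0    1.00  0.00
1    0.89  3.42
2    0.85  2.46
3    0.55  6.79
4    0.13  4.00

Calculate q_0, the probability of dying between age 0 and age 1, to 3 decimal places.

q_0 = (l_0 − l_1) / l_0 = (1 − 0.89) / 1
     = 0.11 / 1 = 0.11 → 0.110

0.110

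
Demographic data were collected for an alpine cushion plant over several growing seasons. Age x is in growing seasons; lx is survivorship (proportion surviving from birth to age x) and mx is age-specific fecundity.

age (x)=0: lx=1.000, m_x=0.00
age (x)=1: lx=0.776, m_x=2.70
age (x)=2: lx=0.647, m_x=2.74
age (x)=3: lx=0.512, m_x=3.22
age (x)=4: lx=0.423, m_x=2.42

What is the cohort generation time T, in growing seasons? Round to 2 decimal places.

lx·mx: 0, 2.0952, 1.77278, 1.64864, 1.02366 → R0 = 6.54028
x·lx·mx: 0, 2.0952, 3.54556, 4.94592, 4.09464 → Σ = 14.68132
T = 14.68132 / 6.54028 = 2.244754… → 2.24

2.24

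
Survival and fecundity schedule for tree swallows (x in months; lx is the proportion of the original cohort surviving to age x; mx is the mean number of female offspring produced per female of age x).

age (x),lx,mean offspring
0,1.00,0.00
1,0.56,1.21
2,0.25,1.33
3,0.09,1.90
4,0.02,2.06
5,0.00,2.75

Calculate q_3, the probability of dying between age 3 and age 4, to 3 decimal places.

0.778

q_3 = (l_3 − l_4) / l_3 = (0.09 − 0.02) / 0.09
     = 0.07 / 0.09 = 0.777778… → 0.778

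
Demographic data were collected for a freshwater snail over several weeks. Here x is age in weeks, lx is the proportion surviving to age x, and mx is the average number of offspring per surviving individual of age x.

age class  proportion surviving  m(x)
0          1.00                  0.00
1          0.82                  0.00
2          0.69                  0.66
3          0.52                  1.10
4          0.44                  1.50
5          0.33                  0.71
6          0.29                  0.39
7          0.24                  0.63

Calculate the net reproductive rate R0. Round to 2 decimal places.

2.19

lx·mx by age: 0, 0, 0.4554, 0.572, 0.66, 0.2343, 0.1131, 0.1512
R0 = Σ lx·mx = 2.186 → 2.19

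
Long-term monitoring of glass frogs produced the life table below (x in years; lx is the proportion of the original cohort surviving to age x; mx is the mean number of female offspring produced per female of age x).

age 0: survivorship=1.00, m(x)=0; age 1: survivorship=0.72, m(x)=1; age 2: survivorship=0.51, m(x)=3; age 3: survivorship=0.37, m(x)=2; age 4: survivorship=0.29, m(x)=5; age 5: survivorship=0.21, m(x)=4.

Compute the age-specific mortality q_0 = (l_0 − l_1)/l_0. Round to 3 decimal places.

0.280

q_0 = (l_0 − l_1) / l_0 = (1 − 0.72) / 1
     = 0.28 / 1 = 0.28 → 0.280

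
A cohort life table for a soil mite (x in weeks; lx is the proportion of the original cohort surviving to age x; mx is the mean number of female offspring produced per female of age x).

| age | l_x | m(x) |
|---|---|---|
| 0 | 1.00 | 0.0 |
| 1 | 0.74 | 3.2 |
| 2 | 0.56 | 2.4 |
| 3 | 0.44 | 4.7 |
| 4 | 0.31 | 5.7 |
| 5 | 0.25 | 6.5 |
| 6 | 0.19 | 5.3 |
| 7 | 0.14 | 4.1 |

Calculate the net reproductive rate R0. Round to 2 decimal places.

10.75

lx·mx by age: 0, 2.368, 1.344, 2.068, 1.767, 1.625, 1.007, 0.574
R0 = Σ lx·mx = 10.753 → 10.75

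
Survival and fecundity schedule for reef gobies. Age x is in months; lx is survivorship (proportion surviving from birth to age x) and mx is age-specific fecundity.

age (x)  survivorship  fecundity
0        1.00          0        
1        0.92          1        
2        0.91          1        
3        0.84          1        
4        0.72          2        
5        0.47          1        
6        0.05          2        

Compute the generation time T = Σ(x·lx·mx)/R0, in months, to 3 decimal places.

2.985

lx·mx: 0, 0.92, 0.91, 0.84, 1.44, 0.47, 0.1 → R0 = 4.68
x·lx·mx: 0, 0.92, 1.82, 2.52, 5.76, 2.35, 0.6 → Σ = 13.97
T = 13.97 / 4.68 = 2.985043… → 2.985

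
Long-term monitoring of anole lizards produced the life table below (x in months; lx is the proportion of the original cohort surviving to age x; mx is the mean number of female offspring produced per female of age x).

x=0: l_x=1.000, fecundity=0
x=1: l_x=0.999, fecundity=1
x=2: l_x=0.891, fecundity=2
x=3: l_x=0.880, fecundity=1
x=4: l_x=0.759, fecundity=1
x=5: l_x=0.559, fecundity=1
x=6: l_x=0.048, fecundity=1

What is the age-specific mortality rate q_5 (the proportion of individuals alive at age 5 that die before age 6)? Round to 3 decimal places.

q_5 = (l_5 − l_6) / l_5 = (0.559 − 0.048) / 0.559
     = 0.511 / 0.559 = 0.914132… → 0.914

0.914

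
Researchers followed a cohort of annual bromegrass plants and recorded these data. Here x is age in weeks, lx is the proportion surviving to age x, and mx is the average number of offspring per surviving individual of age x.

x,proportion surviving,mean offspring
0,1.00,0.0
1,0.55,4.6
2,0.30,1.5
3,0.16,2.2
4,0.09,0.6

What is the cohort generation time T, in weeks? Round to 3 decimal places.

lx·mx: 0, 2.53, 0.45, 0.352, 0.054 → R0 = 3.386
x·lx·mx: 0, 2.53, 0.9, 1.056, 0.216 → Σ = 4.702
T = 4.702 / 3.386 = 1.388659… → 1.389

1.389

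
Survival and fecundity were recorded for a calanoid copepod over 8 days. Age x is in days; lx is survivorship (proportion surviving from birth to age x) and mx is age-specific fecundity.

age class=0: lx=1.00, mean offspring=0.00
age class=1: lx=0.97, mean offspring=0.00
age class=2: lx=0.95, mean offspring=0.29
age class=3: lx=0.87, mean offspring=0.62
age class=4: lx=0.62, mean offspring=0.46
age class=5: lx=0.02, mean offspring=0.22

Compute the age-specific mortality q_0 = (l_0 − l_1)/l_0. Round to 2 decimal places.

q_0 = (l_0 − l_1) / l_0 = (1 − 0.97) / 1
     = 0.03 / 1 = 0.03 → 0.03

0.03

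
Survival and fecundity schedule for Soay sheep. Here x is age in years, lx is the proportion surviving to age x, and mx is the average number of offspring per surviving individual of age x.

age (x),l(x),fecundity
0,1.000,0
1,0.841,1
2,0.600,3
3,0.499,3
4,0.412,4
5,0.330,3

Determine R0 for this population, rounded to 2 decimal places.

6.78

lx·mx by age: 0, 0.841, 1.8, 1.497, 1.648, 0.99
R0 = Σ lx·mx = 6.776 → 6.78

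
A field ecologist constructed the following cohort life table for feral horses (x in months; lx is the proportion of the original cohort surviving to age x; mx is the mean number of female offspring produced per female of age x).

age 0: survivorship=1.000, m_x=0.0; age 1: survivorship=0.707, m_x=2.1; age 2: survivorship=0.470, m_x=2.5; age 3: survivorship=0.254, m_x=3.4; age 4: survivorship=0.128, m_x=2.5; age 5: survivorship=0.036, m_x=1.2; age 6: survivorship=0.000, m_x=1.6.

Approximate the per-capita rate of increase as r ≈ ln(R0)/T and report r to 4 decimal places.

R0 = Σ lx·mx = 0 + 1.4847 + 1.175 + 0.8636 + 0.32 + 0.0432 + 0 = 3.8865
Σ x·lx·mx = 7.9215; T = 7.9215/3.8865 = 2.03821…
r ≈ ln(R0)/T = ln(3.8865)/2.03821… = 0.66603… → 0.6660

0.6660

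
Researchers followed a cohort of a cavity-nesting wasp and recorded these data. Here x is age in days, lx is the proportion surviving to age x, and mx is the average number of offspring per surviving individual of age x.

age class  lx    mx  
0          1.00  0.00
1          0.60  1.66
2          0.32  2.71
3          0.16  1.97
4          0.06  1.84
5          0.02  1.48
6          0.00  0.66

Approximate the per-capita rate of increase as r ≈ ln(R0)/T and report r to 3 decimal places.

R0 = Σ lx·mx = 0 + 0.996 + 0.8672 + 0.3152 + 0.1104 + 0.0296 + 0 = 2.3184
Σ x·lx·mx = 4.2656; T = 4.2656/2.3184 = 1.83989…
r ≈ ln(R0)/T = ln(2.3184)/1.83989… = 0.45703… → 0.457

0.457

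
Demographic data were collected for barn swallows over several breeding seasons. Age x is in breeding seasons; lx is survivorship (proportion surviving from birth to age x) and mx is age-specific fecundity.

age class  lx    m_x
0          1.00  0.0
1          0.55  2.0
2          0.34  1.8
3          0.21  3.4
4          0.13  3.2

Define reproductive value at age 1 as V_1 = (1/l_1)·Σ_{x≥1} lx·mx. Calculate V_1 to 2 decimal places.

5.17

lx·mx for x ≥ 1: 1.1, 0.612, 0.714, 0.416 → sum = 2.842
V_1 = 2.842 / l_1 = 2.842 / 0.55 = 5.167273… → 5.17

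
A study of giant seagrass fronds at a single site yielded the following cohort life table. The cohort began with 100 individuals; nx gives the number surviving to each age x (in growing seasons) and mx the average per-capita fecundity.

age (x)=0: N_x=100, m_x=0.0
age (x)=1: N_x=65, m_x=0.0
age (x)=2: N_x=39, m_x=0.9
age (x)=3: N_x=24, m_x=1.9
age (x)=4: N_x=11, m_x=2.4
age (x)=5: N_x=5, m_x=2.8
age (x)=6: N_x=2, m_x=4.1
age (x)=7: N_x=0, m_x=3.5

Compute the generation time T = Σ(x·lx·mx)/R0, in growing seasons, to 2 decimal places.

lx = nx/n0 = nx/100: 1, 0.65, 0.39, 0.24, 0.11, 0.05, 0.02, 0
lx·mx: 0, 0, 0.351, 0.456, 0.264, 0.14, 0.082, 0 → R0 = 1.293
x·lx·mx: 0, 0, 0.702, 1.368, 1.056, 0.7, 0.492, 0 → Σ = 4.318
T = 4.318 / 1.293 = 3.33952… → 3.34

3.34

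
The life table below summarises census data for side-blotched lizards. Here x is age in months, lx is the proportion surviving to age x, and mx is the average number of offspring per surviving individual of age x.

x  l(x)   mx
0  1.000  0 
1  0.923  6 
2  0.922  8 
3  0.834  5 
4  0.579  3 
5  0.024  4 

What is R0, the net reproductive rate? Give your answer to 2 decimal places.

18.92

lx·mx by age: 0, 5.538, 7.376, 4.17, 1.737, 0.096
R0 = Σ lx·mx = 18.917 → 18.92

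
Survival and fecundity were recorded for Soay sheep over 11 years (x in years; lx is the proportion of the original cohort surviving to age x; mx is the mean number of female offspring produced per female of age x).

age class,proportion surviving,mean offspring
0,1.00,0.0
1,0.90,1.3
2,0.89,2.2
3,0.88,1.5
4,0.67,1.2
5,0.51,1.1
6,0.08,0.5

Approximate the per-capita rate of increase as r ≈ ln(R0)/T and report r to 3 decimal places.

R0 = Σ lx·mx = 0 + 1.17 + 1.958 + 1.32 + 0.804 + 0.561 + 0.04 = 5.853
Σ x·lx·mx = 15.307; T = 15.307/5.853 = 2.61524…
r ≈ ln(R0)/T = ln(5.853)/2.61524… = 0.67564… → 0.676

0.676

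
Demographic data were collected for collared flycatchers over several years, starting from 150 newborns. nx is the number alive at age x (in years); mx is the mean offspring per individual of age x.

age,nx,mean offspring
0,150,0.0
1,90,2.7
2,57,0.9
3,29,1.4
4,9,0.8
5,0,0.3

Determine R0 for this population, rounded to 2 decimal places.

2.28

lx = nx/n0 = nx/150: 1, 0.6, 0.38, 0.19333…, 0.06, 0
lx·mx by age: 0, 1.62, 0.342, 0.270667…, 0.048, 0
R0 = Σ lx·mx = 2.280667… → 2.28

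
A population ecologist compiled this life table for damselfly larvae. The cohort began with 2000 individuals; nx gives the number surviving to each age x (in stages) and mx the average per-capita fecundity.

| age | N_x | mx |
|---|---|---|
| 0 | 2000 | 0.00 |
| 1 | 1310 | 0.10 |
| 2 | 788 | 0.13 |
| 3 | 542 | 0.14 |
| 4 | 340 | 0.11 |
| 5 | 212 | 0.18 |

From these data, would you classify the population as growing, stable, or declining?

declining

lx = nx/n0 = nx/2000: 1, 0.655, 0.394, 0.271, 0.17, 0.106
R0 = Σ lx·mx = 0 + 0.0655 + 0.05122 + 0.03794 + 0.0187 + 0.01908 = 0.19244
R0 < 1, so the population is declining.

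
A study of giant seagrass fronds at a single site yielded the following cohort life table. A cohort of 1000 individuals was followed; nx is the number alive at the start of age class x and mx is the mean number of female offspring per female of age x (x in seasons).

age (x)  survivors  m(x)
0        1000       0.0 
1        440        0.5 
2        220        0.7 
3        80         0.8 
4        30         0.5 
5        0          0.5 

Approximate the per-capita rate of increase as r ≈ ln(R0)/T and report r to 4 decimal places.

-0.4599

lx = nx/n0 = nx/1000: 1, 0.44, 0.22, 0.08, 0.03, 0
R0 = Σ lx·mx = 0 + 0.22 + 0.154 + 0.064 + 0.015 + 0 = 0.453
Σ x·lx·mx = 0.78; T = 0.78/0.453 = 1.72185…
r ≈ ln(R0)/T = ln(0.453)/1.72185… = -0.45989… → -0.4599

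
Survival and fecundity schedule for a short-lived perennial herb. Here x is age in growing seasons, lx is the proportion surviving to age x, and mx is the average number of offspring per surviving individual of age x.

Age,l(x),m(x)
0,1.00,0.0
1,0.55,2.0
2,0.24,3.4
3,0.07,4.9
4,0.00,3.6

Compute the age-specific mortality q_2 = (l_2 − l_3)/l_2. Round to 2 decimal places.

q_2 = (l_2 − l_3) / l_2 = (0.24 − 0.07) / 0.24
     = 0.17 / 0.24 = 0.708333… → 0.71

0.71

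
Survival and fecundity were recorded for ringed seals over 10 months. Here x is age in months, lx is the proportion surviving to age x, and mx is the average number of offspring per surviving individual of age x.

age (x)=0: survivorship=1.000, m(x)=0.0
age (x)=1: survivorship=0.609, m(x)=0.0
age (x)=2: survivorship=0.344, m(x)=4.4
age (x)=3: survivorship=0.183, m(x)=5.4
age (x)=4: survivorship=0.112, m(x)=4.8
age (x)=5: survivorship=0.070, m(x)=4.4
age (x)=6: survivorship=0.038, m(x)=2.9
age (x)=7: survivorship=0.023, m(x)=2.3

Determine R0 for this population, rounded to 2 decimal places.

3.51

lx·mx by age: 0, 0, 1.5136, 0.9882, 0.5376, 0.308, 0.1102, 0.0529
R0 = Σ lx·mx = 3.5105 → 3.51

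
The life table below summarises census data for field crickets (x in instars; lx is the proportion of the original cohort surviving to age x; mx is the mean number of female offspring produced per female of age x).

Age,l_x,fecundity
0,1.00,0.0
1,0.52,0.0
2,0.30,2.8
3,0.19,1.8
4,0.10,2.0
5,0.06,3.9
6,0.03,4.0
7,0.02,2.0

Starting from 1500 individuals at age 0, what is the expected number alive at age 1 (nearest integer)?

780

Expected survivors = N0 · l_1 = 1500 × 0.52 = 780 → 780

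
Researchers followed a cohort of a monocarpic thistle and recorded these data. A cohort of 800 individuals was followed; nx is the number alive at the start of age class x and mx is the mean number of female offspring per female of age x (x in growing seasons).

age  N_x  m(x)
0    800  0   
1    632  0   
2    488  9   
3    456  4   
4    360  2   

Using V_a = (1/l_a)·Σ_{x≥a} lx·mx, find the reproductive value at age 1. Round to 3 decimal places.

lx = nx/n0 = nx/800: 1, 0.79, 0.61, 0.57, 0.45
lx·mx for x ≥ 1: 0, 5.49, 2.28, 0.9 → sum = 8.67
V_1 = 8.67 / l_1 = 8.67 / 0.79 = 10.974684… → 10.975

10.975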